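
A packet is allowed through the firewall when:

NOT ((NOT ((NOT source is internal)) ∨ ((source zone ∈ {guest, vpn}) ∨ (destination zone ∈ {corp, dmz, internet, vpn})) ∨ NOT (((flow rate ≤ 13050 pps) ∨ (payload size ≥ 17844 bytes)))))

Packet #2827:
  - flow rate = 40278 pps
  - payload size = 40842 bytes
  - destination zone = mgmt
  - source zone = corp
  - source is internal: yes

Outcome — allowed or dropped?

Dropped

Atomic conditions:
  NOT source is internal: yes → false
  source zone ∈ {guest, vpn}: corp is not in the set → false
  destination zone ∈ {corp, dmz, internet, vpn}: mgmt is not in the set → false
  flow rate ≤ 13050 pps: 40278 ≤ 13050 is false
  payload size ≥ 17844 bytes: 40842 ≥ 17844 is true
Combine:
[1.1] NOT false = true
[1.2] false OR false = false
[1.3.1] false OR true = true
[1.3] NOT true = false
[1] true OR false OR false = true
[root] NOT true = false
Overall: false → dropped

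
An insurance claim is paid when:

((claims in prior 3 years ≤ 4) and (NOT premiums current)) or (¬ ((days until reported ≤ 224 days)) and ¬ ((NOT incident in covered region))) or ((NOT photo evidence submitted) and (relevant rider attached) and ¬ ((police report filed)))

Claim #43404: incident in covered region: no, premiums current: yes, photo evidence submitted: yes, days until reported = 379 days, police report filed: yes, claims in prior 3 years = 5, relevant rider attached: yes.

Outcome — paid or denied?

Atomic conditions:
  claims in prior 3 years ≤ 4: 5 ≤ 4 is false
  NOT premiums current: yes → false
  days until reported ≤ 224 days: 379 ≤ 224 is false
  NOT incident in covered region: no → true
  NOT photo evidence submitted: yes → false
  relevant rider attached: yes → true
  police report filed: yes → true
Combine:
[1] false AND false = false
[2.1] NOT false = true
[2.2] NOT true = false
[2] true AND false = false
[3.3] NOT true = false
[3] false AND true AND false = false
[root] false OR false OR false = false
Overall: false → denied

Denied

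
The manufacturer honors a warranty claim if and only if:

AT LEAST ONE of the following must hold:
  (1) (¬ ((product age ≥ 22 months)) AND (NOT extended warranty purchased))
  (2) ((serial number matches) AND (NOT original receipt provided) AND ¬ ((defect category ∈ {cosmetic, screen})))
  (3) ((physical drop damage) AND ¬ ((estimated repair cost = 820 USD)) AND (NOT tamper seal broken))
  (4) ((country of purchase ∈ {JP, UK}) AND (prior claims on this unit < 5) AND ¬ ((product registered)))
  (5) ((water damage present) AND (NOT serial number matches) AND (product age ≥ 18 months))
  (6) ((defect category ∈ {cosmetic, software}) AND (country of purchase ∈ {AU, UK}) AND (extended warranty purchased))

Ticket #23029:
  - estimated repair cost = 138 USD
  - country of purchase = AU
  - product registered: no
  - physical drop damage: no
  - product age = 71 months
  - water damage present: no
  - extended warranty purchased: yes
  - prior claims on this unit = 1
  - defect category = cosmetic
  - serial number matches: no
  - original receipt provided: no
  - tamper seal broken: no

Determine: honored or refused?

Atomic conditions:
  product age ≥ 22 months: 71 ≥ 22 is true
  NOT extended warranty purchased: yes → false
  serial number matches: no → false
  NOT original receipt provided: no → true
  defect category ∈ {cosmetic, screen}: cosmetic is in the set → true
  physical drop damage: no → false
  estimated repair cost = 820 USD: 138 == 820 is false
  NOT tamper seal broken: no → true
  country of purchase ∈ {JP, UK}: AU is not in the set → false
  prior claims on this unit < 5: 1 < 5 is true
  product registered: no → false
  water damage present: no → false
  NOT serial number matches: no → true
  product age ≥ 18 months: 71 ≥ 18 is true
  defect category ∈ {cosmetic, software}: cosmetic is in the set → true
  country of purchase ∈ {AU, UK}: AU is in the set → true
  extended warranty purchased: yes → true
Combine:
[1.1] NOT true = false
[1] false AND false = false
[2.3] NOT true = false
[2] false AND true AND false = false
[3.2] NOT false = true
[3] false AND true AND true = false
[4.3] NOT false = true
[4] false AND true AND true = false
[5] false AND true AND true = false
[6] true AND true AND true = true
[root] false OR false OR false OR false OR false OR true = true
Overall: true → honored

Honored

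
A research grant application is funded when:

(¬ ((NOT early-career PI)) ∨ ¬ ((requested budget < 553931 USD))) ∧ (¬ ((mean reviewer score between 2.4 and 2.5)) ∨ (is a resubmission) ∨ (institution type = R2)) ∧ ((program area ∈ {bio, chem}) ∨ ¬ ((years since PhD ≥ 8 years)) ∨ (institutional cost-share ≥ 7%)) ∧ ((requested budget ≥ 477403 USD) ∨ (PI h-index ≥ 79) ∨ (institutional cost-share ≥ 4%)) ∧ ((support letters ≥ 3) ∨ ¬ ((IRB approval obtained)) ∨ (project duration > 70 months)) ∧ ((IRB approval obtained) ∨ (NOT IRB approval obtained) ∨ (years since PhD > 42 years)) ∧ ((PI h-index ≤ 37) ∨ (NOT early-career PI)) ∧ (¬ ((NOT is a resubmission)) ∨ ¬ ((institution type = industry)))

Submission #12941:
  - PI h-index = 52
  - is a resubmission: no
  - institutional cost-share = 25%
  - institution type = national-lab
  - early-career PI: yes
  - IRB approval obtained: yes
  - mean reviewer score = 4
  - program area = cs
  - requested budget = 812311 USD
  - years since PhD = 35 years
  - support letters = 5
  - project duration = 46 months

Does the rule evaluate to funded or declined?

Atomic conditions:
  NOT early-career PI: yes → false
  requested budget < 553931 USD: 812311 < 553931 is false
  mean reviewer score between 2.4 and 2.5: 4 in [2.4, 2.5] is false
  is a resubmission: no → false
  institution type = R2: national-lab == R2 is false
  program area ∈ {bio, chem}: cs is not in the set → false
  years since PhD ≥ 8 years: 35 ≥ 8 is true
  institutional cost-share ≥ 7%: 25 ≥ 7 is true
  requested budget ≥ 477403 USD: 812311 ≥ 477403 is true
  PI h-index ≥ 79: 52 ≥ 79 is false
  institutional cost-share ≥ 4%: 25 ≥ 4 is true
  support letters ≥ 3: 5 ≥ 3 is true
  IRB approval obtained: yes → true
  project duration > 70 months: 46 > 70 is false
  NOT IRB approval obtained: yes → false
  years since PhD > 42 years: 35 > 42 is false
  PI h-index ≤ 37: 52 ≤ 37 is false
  NOT is a resubmission: no → true
  institution type = industry: national-lab == industry is false
Combine:
[1.1] NOT false = true
[1.2] NOT false = true
[1] true OR true = true
[2.1] NOT false = true
[2] true OR false OR false = true
[3.2] NOT true = false
[3] false OR false OR true = true
[4] true OR false OR true = true
[5.2] NOT true = false
[5] true OR false OR false = true
[6] true OR false OR false = true
[7] false OR false = false
[8.1] NOT true = false
[8.2] NOT false = true
[8] false OR true = true
[root] true AND true AND true AND true AND true AND true AND false AND true = false
Overall: false → declined

Declined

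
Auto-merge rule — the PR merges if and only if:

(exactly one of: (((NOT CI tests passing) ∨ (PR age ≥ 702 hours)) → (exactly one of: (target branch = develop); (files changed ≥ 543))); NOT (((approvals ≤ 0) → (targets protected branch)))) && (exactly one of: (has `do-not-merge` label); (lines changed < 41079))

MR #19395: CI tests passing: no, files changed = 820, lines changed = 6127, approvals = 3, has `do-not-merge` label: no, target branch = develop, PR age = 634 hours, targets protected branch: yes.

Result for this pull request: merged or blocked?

Blocked

Atomic conditions:
  NOT CI tests passing: no → true
  PR age ≥ 702 hours: 634 ≥ 702 is false
  target branch = develop: develop == develop is true
  files changed ≥ 543: 820 ≥ 543 is true
  approvals ≤ 0: 3 ≤ 0 is false
  targets protected branch: yes → true
  has `do-not-merge` label: no → false
  lines changed < 41079: 6127 < 41079 is true
Combine:
[1.1.1] true OR false = true
[1.1.2] exactly-one(true, true) = false
[1.1] true → false = false
[1.2.1] false → true (antecedent false ⇒ implication holds) = true
[1.2] NOT true = false
[1] exactly-one(false, false) = false
[2] exactly-one(false, true) = true
[root] false AND true = false
Overall: false → blocked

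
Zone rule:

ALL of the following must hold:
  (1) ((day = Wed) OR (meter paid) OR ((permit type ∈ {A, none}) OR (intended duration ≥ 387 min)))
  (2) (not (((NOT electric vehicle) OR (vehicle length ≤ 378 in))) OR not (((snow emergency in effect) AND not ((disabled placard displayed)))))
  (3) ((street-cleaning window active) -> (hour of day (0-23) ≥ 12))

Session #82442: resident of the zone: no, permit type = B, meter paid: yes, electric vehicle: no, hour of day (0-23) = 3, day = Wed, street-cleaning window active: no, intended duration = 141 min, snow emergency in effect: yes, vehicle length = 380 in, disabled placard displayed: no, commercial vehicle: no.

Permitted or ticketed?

Ticketed

Atomic conditions:
  day = Wed: Wed == Wed is true
  meter paid: yes → true
  permit type ∈ {A, none}: B is not in the set → false
  intended duration ≥ 387 min: 141 ≥ 387 is false
  NOT electric vehicle: no → true
  vehicle length ≤ 378 in: 380 ≤ 378 is false
  snow emergency in effect: yes → true
  disabled placard displayed: no → false
  street-cleaning window active: no → false
  hour of day (0-23) ≥ 12: 3 ≥ 12 is false
Combine:
[1.3] false OR false = false
[1] true OR true OR false = true
[2.1.1] true OR false = true
[2.1] NOT true = false
[2.2.1.2] NOT false = true
[2.2.1] true AND true = true
[2.2] NOT true = false
[2] false OR false = false
[3] false → false (antecedent false ⇒ implication holds) = true
[root] true AND false AND true = false
Overall: false → ticketed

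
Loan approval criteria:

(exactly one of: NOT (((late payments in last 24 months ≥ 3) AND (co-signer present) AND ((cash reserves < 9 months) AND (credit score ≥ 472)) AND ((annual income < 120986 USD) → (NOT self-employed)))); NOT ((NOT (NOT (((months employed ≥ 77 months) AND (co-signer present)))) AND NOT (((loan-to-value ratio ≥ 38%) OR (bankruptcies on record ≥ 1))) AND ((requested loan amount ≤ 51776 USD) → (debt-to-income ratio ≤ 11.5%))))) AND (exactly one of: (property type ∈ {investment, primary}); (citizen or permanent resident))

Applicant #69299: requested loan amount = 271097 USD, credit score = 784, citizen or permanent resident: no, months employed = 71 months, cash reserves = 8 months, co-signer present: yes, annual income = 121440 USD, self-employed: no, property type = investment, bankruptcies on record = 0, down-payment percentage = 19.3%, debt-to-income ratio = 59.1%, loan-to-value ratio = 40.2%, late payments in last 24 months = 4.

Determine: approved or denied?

Atomic conditions:
  late payments in last 24 months ≥ 3: 4 ≥ 3 is true
  co-signer present: yes → true
  cash reserves < 9 months: 8 < 9 is true
  credit score ≥ 472: 784 ≥ 472 is true
  annual income < 120986 USD: 121440 < 120986 is false
  NOT self-employed: no → true
  months employed ≥ 77 months: 71 ≥ 77 is false
  loan-to-value ratio ≥ 38%: 40.2 ≥ 38 is true
  bankruptcies on record ≥ 1: 0 ≥ 1 is false
  requested loan amount ≤ 51776 USD: 271097 ≤ 51776 is false
  debt-to-income ratio ≤ 11.5%: 59.1 ≤ 11.5 is false
  property type ∈ {investment, primary}: investment is in the set → true
  citizen or permanent resident: no → false
Combine:
[1.1.1.3] true AND true = true
[1.1.1.4] false → true (antecedent false ⇒ implication holds) = true
[1.1.1] true AND true AND true AND true = true
[1.1] NOT true = false
[1.2.1.1.1.1] false AND true = false
[1.2.1.1.1] NOT false = true
[1.2.1.1] NOT true = false
[1.2.1.2.1] true OR false = true
[1.2.1.2] NOT true = false
[1.2.1.3] false → false (antecedent false ⇒ implication holds) = true
[1.2.1] false AND false AND true = false
[1.2] NOT false = true
[1] exactly-one(false, true) = true
[2] exactly-one(true, false) = true
[root] true AND true = true
Overall: true → approved

Approved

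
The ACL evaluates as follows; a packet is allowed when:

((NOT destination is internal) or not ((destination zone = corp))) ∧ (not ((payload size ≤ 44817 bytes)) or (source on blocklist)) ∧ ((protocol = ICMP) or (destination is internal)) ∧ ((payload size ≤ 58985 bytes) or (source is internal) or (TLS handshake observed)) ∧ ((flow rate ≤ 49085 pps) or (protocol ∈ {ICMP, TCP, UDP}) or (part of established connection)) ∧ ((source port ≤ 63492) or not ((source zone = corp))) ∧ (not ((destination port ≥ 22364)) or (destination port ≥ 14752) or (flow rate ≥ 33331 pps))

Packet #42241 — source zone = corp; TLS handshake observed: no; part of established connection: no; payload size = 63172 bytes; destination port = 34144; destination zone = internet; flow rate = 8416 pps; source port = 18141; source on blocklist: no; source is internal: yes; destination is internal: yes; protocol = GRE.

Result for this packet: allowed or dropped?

Allowed

Atomic conditions:
  NOT destination is internal: yes → false
  destination zone = corp: internet == corp is false
  payload size ≤ 44817 bytes: 63172 ≤ 44817 is false
  source on blocklist: no → false
  protocol = ICMP: GRE == ICMP is false
  destination is internal: yes → true
  payload size ≤ 58985 bytes: 63172 ≤ 58985 is false
  source is internal: yes → true
  TLS handshake observed: no → false
  flow rate ≤ 49085 pps: 8416 ≤ 49085 is true
  protocol ∈ {ICMP, TCP, UDP}: GRE is not in the set → false
  part of established connection: no → false
  source port ≤ 63492: 18141 ≤ 63492 is true
  source zone = corp: corp == corp is true
  destination port ≥ 22364: 34144 ≥ 22364 is true
  destination port ≥ 14752: 34144 ≥ 14752 is true
  flow rate ≥ 33331 pps: 8416 ≥ 33331 is false
Combine:
[1.2] NOT false = true
[1] false OR true = true
[2.1] NOT false = true
[2] true OR false = true
[3] false OR true = true
[4] false OR true OR false = true
[5] true OR false OR false = true
[6.2] NOT true = false
[6] true OR false = true
[7.1] NOT true = false
[7] false OR true OR false = true
[root] true AND true AND true AND true AND true AND true AND true = true
Overall: true → allowed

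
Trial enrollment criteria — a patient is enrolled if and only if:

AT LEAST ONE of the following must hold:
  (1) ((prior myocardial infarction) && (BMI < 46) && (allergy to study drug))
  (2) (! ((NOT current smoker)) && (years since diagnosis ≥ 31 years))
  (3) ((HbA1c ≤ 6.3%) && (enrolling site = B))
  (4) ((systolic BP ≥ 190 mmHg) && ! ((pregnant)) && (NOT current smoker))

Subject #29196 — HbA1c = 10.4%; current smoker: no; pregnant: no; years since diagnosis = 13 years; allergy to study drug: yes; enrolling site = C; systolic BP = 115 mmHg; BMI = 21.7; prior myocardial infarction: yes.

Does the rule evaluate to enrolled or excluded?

Atomic conditions:
  prior myocardial infarction: yes → true
  BMI < 46: 21.7 < 46 is true
  allergy to study drug: yes → true
  NOT current smoker: no → true
  years since diagnosis ≥ 31 years: 13 ≥ 31 is false
  HbA1c ≤ 6.3%: 10.4 ≤ 6.3 is false
  enrolling site = B: C == B is false
  systolic BP ≥ 190 mmHg: 115 ≥ 190 is false
  pregnant: no → false
Combine:
[1] true AND true AND true = true
[2.1] NOT true = false
[2] false AND false = false
[3] false AND false = false
[4.2] NOT false = true
[4] false AND true AND true = false
[root] true OR false OR false OR false = true
Overall: true → enrolled

Enrolled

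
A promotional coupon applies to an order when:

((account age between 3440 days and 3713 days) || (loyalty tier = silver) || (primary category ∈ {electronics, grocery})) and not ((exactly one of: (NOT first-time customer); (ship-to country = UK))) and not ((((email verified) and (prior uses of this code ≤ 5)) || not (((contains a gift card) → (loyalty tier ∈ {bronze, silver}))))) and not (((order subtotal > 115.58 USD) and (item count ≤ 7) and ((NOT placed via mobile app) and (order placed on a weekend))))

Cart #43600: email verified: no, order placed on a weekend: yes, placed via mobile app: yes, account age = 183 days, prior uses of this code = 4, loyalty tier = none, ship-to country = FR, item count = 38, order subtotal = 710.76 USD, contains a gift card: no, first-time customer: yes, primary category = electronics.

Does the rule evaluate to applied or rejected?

Applied

Atomic conditions:
  account age between 3440 days and 3713 days: 183 in [3440, 3713] is false
  loyalty tier = silver: none == silver is false
  primary category ∈ {electronics, grocery}: electronics is in the set → true
  NOT first-time customer: yes → false
  ship-to country = UK: FR == UK is false
  email verified: no → false
  prior uses of this code ≤ 5: 4 ≤ 5 is true
  contains a gift card: no → false
  loyalty tier ∈ {bronze, silver}: none is not in the set → false
  order subtotal > 115.58 USD: 710.76 > 115.58 is true
  item count ≤ 7: 38 ≤ 7 is false
  NOT placed via mobile app: yes → false
  order placed on a weekend: yes → true
Combine:
[1] false OR false OR true = true
[2.1] exactly-one(false, false) = false
[2] NOT false = true
[3.1.1] false AND true = false
[3.1.2.1] false → false (antecedent false ⇒ implication holds) = true
[3.1.2] NOT true = false
[3.1] false OR false = false
[3] NOT false = true
[4.1.3] false AND true = false
[4.1] true AND false AND false = false
[4] NOT false = true
[root] true AND true AND true AND true = true
Overall: true → applied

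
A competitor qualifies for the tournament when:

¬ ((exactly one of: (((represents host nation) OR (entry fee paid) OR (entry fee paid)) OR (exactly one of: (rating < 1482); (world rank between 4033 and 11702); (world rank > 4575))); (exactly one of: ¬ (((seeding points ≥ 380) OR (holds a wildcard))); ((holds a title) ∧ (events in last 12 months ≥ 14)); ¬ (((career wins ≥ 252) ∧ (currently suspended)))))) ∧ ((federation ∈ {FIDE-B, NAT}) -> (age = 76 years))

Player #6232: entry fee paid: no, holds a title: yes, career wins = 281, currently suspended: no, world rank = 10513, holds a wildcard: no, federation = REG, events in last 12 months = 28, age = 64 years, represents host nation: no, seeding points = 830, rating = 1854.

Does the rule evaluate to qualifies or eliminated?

Atomic conditions:
  represents host nation: no → false
  entry fee paid: no → false
  rating < 1482: 1854 < 1482 is false
  world rank between 4033 and 11702: 10513 in [4033, 11702] is true
  world rank > 4575: 10513 > 4575 is true
  seeding points ≥ 380: 830 ≥ 380 is true
  holds a wildcard: no → false
  holds a title: yes → true
  events in last 12 months ≥ 14: 28 ≥ 14 is true
  career wins ≥ 252: 281 ≥ 252 is true
  currently suspended: no → false
  federation ∈ {FIDE-B, NAT}: REG is not in the set → false
  age = 76 years: 64 == 76 is false
Combine:
[1.1.1.1] false OR false OR false = false
[1.1.1.2] exactly-one(false, true, true) = false
[1.1.1] false OR false = false
[1.1.2.1.1] true OR false = true
[1.1.2.1] NOT true = false
[1.1.2.2] true AND true = true
[1.1.2.3.1] true AND false = false
[1.1.2.3] NOT false = true
[1.1.2] exactly-one(false, true, true) = false
[1.1] exactly-one(false, false) = false
[1] NOT false = true
[2] false → false (antecedent false ⇒ implication holds) = true
[root] true AND true = true
Overall: true → qualifies

Qualifies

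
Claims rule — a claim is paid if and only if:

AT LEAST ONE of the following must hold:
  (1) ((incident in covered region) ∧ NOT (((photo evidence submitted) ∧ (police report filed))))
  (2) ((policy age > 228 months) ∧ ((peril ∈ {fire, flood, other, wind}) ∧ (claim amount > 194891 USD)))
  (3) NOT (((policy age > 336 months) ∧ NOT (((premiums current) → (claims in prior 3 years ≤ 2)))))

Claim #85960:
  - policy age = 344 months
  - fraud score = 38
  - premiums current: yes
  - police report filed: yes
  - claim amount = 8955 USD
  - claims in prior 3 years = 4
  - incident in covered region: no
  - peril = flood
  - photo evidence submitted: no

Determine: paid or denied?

Denied

Atomic conditions:
  incident in covered region: no → false
  photo evidence submitted: no → false
  police report filed: yes → true
  policy age > 228 months: 344 > 228 is true
  peril ∈ {fire, flood, other, wind}: flood is in the set → true
  claim amount > 194891 USD: 8955 > 194891 is false
  policy age > 336 months: 344 > 336 is true
  premiums current: yes → true
  claims in prior 3 years ≤ 2: 4 ≤ 2 is false
Combine:
[1.2.1] false AND true = false
[1.2] NOT false = true
[1] false AND true = false
[2.2] true AND false = false
[2] true AND false = false
[3.1.2.1] true → false = false
[3.1.2] NOT false = true
[3.1] true AND true = true
[3] NOT true = false
[root] false OR false OR false = false
Overall: false → denied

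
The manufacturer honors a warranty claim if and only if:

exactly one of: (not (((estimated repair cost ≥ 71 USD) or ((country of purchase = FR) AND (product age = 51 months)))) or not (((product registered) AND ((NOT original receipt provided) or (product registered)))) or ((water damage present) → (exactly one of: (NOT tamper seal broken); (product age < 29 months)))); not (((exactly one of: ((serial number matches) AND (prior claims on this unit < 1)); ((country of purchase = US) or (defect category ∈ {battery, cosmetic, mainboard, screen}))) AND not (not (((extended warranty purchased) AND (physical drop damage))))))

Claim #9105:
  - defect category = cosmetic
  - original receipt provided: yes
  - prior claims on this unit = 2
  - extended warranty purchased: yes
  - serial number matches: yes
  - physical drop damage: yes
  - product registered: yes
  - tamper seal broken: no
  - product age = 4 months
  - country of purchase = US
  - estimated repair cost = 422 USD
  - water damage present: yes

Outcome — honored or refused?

Atomic conditions:
  estimated repair cost ≥ 71 USD: 422 ≥ 71 is true
  country of purchase = FR: US == FR is false
  product age = 51 months: 4 == 51 is false
  product registered: yes → true
  NOT original receipt provided: yes → false
  water damage present: yes → true
  NOT tamper seal broken: no → true
  product age < 29 months: 4 < 29 is true
  serial number matches: yes → true
  prior claims on this unit < 1: 2 < 1 is false
  country of purchase = US: US == US is true
  defect category ∈ {battery, cosmetic, mainboard, screen}: cosmetic is in the set → true
  extended warranty purchased: yes → true
  physical drop damage: yes → true
Combine:
[1.1.1.2] false AND false = false
[1.1.1] true OR false = true
[1.1] NOT true = false
[1.2.1.2] false OR true = true
[1.2.1] true AND true = true
[1.2] NOT true = false
[1.3.2] exactly-one(true, true) = false
[1.3] true → false = false
[1] false OR false OR false = false
[2.1.1.1] true AND false = false
[2.1.1.2] true OR true = true
[2.1.1] exactly-one(false, true) = true
[2.1.2.1.1] true AND true = true
[2.1.2.1] NOT true = false
[2.1.2] NOT false = true
[2.1] true AND true = true
[2] NOT true = false
[root] exactly-one(false, false) = false
Overall: false → refused

Refused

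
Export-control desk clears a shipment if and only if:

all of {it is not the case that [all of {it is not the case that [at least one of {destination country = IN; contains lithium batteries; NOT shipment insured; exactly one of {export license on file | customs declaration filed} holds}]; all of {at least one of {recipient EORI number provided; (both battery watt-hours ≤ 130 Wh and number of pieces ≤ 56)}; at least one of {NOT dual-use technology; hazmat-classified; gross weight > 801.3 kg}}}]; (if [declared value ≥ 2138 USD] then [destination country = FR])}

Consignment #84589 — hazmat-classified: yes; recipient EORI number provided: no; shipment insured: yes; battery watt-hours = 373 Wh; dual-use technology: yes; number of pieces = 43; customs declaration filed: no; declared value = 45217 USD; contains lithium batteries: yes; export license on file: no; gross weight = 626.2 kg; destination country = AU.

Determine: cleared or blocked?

Atomic conditions:
  destination country = IN: AU == IN is false
  contains lithium batteries: yes → true
  NOT shipment insured: yes → false
  export license on file: no → false
  customs declaration filed: no → false
  recipient EORI number provided: no → false
  battery watt-hours ≤ 130 Wh: 373 ≤ 130 is false
  number of pieces ≤ 56: 43 ≤ 56 is true
  NOT dual-use technology: yes → false
  hazmat-classified: yes → true
  gross weight > 801.3 kg: 626.2 > 801.3 is false
  declared value ≥ 2138 USD: 45217 ≥ 2138 is true
  destination country = FR: AU == FR is false
Combine:
[1.1.1.1.4] exactly-one(false, false) = false
[1.1.1.1] false OR true OR false OR false = true
[1.1.1] NOT true = false
[1.1.2.1.2] false AND true = false
[1.1.2.1] false OR false = false
[1.1.2.2] false OR true OR false = true
[1.1.2] false AND true = false
[1.1] false AND false = false
[1] NOT false = true
[2] true → false = false
[root] true AND false = false
Overall: false → blocked

Blocked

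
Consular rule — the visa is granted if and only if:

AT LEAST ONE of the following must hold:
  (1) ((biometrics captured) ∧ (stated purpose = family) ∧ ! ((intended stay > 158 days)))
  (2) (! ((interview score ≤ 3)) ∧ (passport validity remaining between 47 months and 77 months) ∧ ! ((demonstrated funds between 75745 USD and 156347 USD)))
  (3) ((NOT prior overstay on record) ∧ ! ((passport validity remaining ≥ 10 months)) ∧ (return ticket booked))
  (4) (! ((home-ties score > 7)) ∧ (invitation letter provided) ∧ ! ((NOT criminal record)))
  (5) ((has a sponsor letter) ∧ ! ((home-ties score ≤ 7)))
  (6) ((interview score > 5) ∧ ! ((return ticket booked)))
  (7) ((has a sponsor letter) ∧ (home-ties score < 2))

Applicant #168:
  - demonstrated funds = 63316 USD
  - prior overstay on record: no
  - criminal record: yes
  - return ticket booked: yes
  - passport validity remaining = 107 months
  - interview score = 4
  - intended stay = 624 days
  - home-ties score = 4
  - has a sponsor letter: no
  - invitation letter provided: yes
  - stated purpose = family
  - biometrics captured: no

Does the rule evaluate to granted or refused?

Granted

Atomic conditions:
  biometrics captured: no → false
  stated purpose = family: family == family is true
  intended stay > 158 days: 624 > 158 is true
  interview score ≤ 3: 4 ≤ 3 is false
  passport validity remaining between 47 months and 77 months: 107 in [47, 77] is false
  demonstrated funds between 75745 USD and 156347 USD: 63316 in [75745, 156347] is false
  NOT prior overstay on record: no → true
  passport validity remaining ≥ 10 months: 107 ≥ 10 is true
  return ticket booked: yes → true
  home-ties score > 7: 4 > 7 is false
  invitation letter provided: yes → true
  NOT criminal record: yes → false
  has a sponsor letter: no → false
  home-ties score ≤ 7: 4 ≤ 7 is true
  interview score > 5: 4 > 5 is false
  home-ties score < 2: 4 < 2 is false
Combine:
[1.3] NOT true = false
[1] false AND true AND false = false
[2.1] NOT false = true
[2.3] NOT false = true
[2] true AND false AND true = false
[3.2] NOT true = false
[3] true AND false AND true = false
[4.1] NOT false = true
[4.3] NOT false = true
[4] true AND true AND true = true
[5.2] NOT true = false
[5] false AND false = false
[6.2] NOT true = false
[6] false AND false = false
[7] false AND false = false
[root] false OR false OR false OR true OR false OR false OR false = true
Overall: true → granted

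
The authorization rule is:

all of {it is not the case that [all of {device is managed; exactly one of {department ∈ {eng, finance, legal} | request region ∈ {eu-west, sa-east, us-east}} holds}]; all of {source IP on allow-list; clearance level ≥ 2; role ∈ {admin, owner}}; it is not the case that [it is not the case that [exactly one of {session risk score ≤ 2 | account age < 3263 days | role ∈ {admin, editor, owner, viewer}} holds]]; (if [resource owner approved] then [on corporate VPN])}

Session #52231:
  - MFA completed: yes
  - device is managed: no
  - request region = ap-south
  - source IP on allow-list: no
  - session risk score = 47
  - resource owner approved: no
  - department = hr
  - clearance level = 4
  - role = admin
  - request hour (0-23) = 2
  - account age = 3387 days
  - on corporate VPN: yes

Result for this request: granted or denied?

Atomic conditions:
  device is managed: no → false
  department ∈ {eng, finance, legal}: hr is not in the set → false
  request region ∈ {eu-west, sa-east, us-east}: ap-south is not in the set → false
  source IP on allow-list: no → false
  clearance level ≥ 2: 4 ≥ 2 is true
  role ∈ {admin, owner}: admin is in the set → true
  session risk score ≤ 2: 47 ≤ 2 is false
  account age < 3263 days: 3387 < 3263 is false
  role ∈ {admin, editor, owner, viewer}: admin is in the set → true
  resource owner approved: no → false
  on corporate VPN: yes → true
Combine:
[1.1.2] exactly-one(false, false) = false
[1.1] false AND false = false
[1] NOT false = true
[2] false AND true AND true = false
[3.1.1] exactly-one(false, false, true) = true
[3.1] NOT true = false
[3] NOT false = true
[4] false → true (antecedent false ⇒ implication holds) = true
[root] true AND false AND true AND true = false
Overall: false → denied

Denied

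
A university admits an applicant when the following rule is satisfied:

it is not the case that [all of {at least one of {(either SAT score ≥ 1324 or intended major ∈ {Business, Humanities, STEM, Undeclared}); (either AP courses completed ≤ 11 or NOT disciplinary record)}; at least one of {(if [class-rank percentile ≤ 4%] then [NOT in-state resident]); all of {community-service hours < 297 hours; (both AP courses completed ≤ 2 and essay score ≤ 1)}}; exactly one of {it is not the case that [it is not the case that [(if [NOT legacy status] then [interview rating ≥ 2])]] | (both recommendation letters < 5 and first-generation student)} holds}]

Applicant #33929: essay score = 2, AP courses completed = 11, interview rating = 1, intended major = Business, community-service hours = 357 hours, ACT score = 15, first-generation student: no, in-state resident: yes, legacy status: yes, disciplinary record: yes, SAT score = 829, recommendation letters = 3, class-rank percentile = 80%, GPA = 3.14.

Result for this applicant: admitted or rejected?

Rejected

Atomic conditions:
  SAT score ≥ 1324: 829 ≥ 1324 is false
  intended major ∈ {Business, Humanities, STEM, Undeclared}: Business is in the set → true
  AP courses completed ≤ 11: 11 ≤ 11 is true
  NOT disciplinary record: yes → false
  class-rank percentile ≤ 4%: 80 ≤ 4 is false
  NOT in-state resident: yes → false
  community-service hours < 297 hours: 357 < 297 is false
  AP courses completed ≤ 2: 11 ≤ 2 is false
  essay score ≤ 1: 2 ≤ 1 is false
  NOT legacy status: yes → false
  interview rating ≥ 2: 1 ≥ 2 is false
  recommendation letters < 5: 3 < 5 is true
  first-generation student: no → false
Combine:
[1.1.1] false OR true = true
[1.1.2] true OR false = true
[1.1] true OR true = true
[1.2.1] false → false (antecedent false ⇒ implication holds) = true
[1.2.2.2] false AND false = false
[1.2.2] false AND false = false
[1.2] true OR false = true
[1.3.1.1.1] false → false (antecedent false ⇒ implication holds) = true
[1.3.1.1] NOT true = false
[1.3.1] NOT false = true
[1.3.2] true AND false = false
[1.3] exactly-one(true, false) = true
[1] true AND true AND true = true
[root] NOT true = false
Overall: false → rejected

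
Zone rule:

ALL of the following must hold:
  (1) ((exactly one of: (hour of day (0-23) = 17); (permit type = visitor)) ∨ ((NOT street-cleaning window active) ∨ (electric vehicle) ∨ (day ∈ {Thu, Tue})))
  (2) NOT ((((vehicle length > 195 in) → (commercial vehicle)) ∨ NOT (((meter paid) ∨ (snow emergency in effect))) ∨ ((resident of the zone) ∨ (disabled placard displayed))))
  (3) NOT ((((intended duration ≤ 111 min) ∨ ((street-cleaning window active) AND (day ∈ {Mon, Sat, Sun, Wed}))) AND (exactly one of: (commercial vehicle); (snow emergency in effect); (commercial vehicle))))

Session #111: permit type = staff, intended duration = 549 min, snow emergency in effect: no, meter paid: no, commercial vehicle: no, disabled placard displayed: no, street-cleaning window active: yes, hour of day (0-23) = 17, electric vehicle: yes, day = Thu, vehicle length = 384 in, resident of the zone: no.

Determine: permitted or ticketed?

Ticketed

Atomic conditions:
  hour of day (0-23) = 17: 17 == 17 is true
  permit type = visitor: staff == visitor is false
  NOT street-cleaning window active: yes → false
  electric vehicle: yes → true
  day ∈ {Thu, Tue}: Thu is in the set → true
  vehicle length > 195 in: 384 > 195 is true
  commercial vehicle: no → false
  meter paid: no → false
  snow emergency in effect: no → false
  resident of the zone: no → false
  disabled placard displayed: no → false
  intended duration ≤ 111 min: 549 ≤ 111 is false
  street-cleaning window active: yes → true
  day ∈ {Mon, Sat, Sun, Wed}: Thu is not in the set → false
Combine:
[1.1] exactly-one(true, false) = true
[1.2] false OR true OR true = true
[1] true OR true = true
[2.1.1] true → false = false
[2.1.2.1] false OR false = false
[2.1.2] NOT false = true
[2.1.3] false OR false = false
[2.1] false OR true OR false = true
[2] NOT true = false
[3.1.1.2] true AND false = false
[3.1.1] false OR false = false
[3.1.2] exactly-one(false, false, false) = false
[3.1] false AND false = false
[3] NOT false = true
[root] true AND false AND true = false
Overall: false → ticketed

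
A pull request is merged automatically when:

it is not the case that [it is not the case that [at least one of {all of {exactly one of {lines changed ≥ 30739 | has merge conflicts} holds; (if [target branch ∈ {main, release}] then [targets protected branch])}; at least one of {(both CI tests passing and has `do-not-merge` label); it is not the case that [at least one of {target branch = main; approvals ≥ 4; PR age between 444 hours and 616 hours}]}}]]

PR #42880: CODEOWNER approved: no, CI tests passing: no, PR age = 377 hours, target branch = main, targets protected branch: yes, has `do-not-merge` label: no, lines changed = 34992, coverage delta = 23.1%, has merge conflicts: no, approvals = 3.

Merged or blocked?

Atomic conditions:
  lines changed ≥ 30739: 34992 ≥ 30739 is true
  has merge conflicts: no → false
  target branch ∈ {main, release}: main is in the set → true
  targets protected branch: yes → true
  CI tests passing: no → false
  has `do-not-merge` label: no → false
  target branch = main: main == main is true
  approvals ≥ 4: 3 ≥ 4 is false
  PR age between 444 hours and 616 hours: 377 in [444, 616] is false
Combine:
[1.1.1.1] exactly-one(true, false) = true
[1.1.1.2] true → true = true
[1.1.1] true AND true = true
[1.1.2.1] false AND false = false
[1.1.2.2.1] true OR false OR false = true
[1.1.2.2] NOT true = false
[1.1.2] false OR false = false
[1.1] true OR false = true
[1] NOT true = false
[root] NOT false = true
Overall: true → merged

Merged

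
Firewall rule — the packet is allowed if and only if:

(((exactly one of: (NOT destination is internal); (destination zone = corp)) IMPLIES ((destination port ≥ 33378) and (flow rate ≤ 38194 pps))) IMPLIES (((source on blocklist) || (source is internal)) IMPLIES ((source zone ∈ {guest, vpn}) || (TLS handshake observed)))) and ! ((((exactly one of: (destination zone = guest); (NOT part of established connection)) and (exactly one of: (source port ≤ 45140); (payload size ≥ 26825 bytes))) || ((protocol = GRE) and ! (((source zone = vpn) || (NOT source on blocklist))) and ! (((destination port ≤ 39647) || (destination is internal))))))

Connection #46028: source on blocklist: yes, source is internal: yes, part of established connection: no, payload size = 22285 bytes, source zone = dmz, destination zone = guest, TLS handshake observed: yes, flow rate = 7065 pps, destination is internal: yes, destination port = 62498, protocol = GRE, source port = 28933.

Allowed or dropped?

Atomic conditions:
  NOT destination is internal: yes → false
  destination zone = corp: guest == corp is false
  destination port ≥ 33378: 62498 ≥ 33378 is true
  flow rate ≤ 38194 pps: 7065 ≤ 38194 is true
  source on blocklist: yes → true
  source is internal: yes → true
  source zone ∈ {guest, vpn}: dmz is not in the set → false
  TLS handshake observed: yes → true
  destination zone = guest: guest == guest is true
  NOT part of established connection: no → true
  source port ≤ 45140: 28933 ≤ 45140 is true
  payload size ≥ 26825 bytes: 22285 ≥ 26825 is false
  protocol = GRE: GRE == GRE is true
  source zone = vpn: dmz == vpn is false
  NOT source on blocklist: yes → false
  destination port ≤ 39647: 62498 ≤ 39647 is false
  destination is internal: yes → true
Combine:
[1.1.1] exactly-one(false, false) = false
[1.1.2] true AND true = true
[1.1] false → true (antecedent false ⇒ implication holds) = true
[1.2.1] true OR true = true
[1.2.2] false OR true = true
[1.2] true → true = true
[1] true → true = true
[2.1.1.1] exactly-one(true, true) = false
[2.1.1.2] exactly-one(true, false) = true
[2.1.1] false AND true = false
[2.1.2.2.1] false OR false = false
[2.1.2.2] NOT false = true
[2.1.2.3.1] false OR true = true
[2.1.2.3] NOT true = false
[2.1.2] true AND true AND false = false
[2.1] false OR false = false
[2] NOT false = true
[root] true AND true = true
Overall: true → allowed

Allowed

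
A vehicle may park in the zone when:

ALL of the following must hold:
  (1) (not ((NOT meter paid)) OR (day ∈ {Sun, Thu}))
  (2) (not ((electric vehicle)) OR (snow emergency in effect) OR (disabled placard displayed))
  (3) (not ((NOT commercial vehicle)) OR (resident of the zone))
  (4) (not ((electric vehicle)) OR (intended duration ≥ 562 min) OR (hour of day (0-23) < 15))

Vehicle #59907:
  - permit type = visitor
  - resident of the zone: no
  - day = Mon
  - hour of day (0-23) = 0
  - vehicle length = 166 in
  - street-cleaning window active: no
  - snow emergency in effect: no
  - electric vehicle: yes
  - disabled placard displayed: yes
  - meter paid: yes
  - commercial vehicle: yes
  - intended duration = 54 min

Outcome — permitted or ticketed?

Permitted

Atomic conditions:
  NOT meter paid: yes → false
  day ∈ {Sun, Thu}: Mon is not in the set → false
  electric vehicle: yes → true
  snow emergency in effect: no → false
  disabled placard displayed: yes → true
  NOT commercial vehicle: yes → false
  resident of the zone: no → false
  intended duration ≥ 562 min: 54 ≥ 562 is false
  hour of day (0-23) < 15: 0 < 15 is true
Combine:
[1.1] NOT false = true
[1] true OR false = true
[2.1] NOT true = false
[2] false OR false OR true = true
[3.1] NOT false = true
[3] true OR false = true
[4.1] NOT true = false
[4] false OR false OR true = true
[root] true AND true AND true AND true = true
Overall: true → permitted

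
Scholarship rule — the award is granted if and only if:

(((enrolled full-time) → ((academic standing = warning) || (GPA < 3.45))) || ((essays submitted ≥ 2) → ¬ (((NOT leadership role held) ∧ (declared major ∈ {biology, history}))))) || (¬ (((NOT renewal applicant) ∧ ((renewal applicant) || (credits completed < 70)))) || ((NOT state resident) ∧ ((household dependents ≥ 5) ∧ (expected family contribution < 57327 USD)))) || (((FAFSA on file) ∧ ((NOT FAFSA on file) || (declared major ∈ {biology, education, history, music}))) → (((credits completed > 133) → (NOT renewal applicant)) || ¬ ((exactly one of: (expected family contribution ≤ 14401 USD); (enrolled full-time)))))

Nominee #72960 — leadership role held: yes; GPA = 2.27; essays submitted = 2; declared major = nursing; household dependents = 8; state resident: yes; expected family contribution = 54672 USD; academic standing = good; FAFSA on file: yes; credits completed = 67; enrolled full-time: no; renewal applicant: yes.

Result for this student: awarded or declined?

Awarded

Atomic conditions:
  enrolled full-time: no → false
  academic standing = warning: good == warning is false
  GPA < 3.45: 2.27 < 3.45 is true
  essays submitted ≥ 2: 2 ≥ 2 is true
  NOT leadership role held: yes → false
  declared major ∈ {biology, history}: nursing is not in the set → false
  NOT renewal applicant: yes → false
  renewal applicant: yes → true
  credits completed < 70: 67 < 70 is true
  NOT state resident: yes → false
  household dependents ≥ 5: 8 ≥ 5 is true
  expected family contribution < 57327 USD: 54672 < 57327 is true
  FAFSA on file: yes → true
  NOT FAFSA on file: yes → false
  declared major ∈ {biology, education, history, music}: nursing is not in the set → false
  credits completed > 133: 67 > 133 is false
  expected family contribution ≤ 14401 USD: 54672 ≤ 14401 is false
Combine:
[1.1.2] false OR true = true
[1.1] false → true (antecedent false ⇒ implication holds) = true
[1.2.2.1] false AND false = false
[1.2.2] NOT false = true
[1.2] true → true = true
[1] true OR true = true
[2.1.1.2] true OR true = true
[2.1.1] false AND true = false
[2.1] NOT false = true
[2.2.2] true AND true = true
[2.2] false AND true = false
[2] true OR false = true
[3.1.2] false OR false = false
[3.1] true AND false = false
[3.2.1] false → false (antecedent false ⇒ implication holds) = true
[3.2.2.1] exactly-one(false, false) = false
[3.2.2] NOT false = true
[3.2] true OR true = true
[3] false → true (antecedent false ⇒ implication holds) = true
[root] true OR true OR true = true
Overall: true → awarded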